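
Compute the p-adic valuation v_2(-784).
v_2(-784) = 4

v_2(n) is the largest exponent k such that 2^k divides n. Factor out: -784 = -2^4 · 49. (Sign doesn't affect v_p.) So v_2(-784) = 4.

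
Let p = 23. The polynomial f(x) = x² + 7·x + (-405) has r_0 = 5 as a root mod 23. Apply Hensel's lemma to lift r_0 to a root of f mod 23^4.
r_3 = 123469 (mod 279841)

Hensel: r_{i+1} = r_i − f(r_i)·(f′(r_i))^{-1} mod 23^{i+2}, f′(x) = 2x + 7. Iterate:
  r_0 = 5 (mod 23)
  r_1 = 212 (mod 529)
  r_2 = 1799 (mod 12167)
  r_3 = 123469 (mod 279841)
Final: r = 123469 satisfies f(r) ≡ 0 mod 23^4.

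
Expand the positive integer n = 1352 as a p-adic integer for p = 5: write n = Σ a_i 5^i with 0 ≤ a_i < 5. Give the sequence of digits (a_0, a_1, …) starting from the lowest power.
(a_0, a_1, …) = (2, 0, 4, 0, 2)

Repeated division by 5 gives the digits low-to-high: 1352 = 2 + 4·5^2 + 2·5^4. Digit sequence: (2, 0, 4, 0, 2).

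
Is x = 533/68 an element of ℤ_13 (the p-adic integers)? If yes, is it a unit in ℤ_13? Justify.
x ∈ ℤ_13 but not a unit; v_13(x) = 1 > 0

ℤ_13 = {x ∈ ℚ_13 : v_13(x) ≥ 0} and ℤ_13^× = {x ∈ ℤ_13 : v_13(x) = 0}. Here v_13(533/68) = v_13(num) − v_13(den) = 1; compare against these criteria.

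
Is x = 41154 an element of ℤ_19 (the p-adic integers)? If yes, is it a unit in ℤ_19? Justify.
x ∈ ℤ_19 but not a unit; v_19(x) = 3 > 0

ℤ_19 = {x ∈ ℚ_19 : v_19(x) ≥ 0} and ℤ_19^× = {x ∈ ℤ_19 : v_19(x) = 0}. Here v_19(41154) = v_19(num) − v_19(den) = 3; compare against these criteria.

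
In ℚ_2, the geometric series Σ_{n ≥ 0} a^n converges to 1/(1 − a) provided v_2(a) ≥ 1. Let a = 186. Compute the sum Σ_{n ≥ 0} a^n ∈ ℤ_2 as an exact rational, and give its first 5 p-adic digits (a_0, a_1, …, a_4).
Σ a^n = 1/(1 − a) = -1/185;  first 5 digits = (1, 1, 1, 0, 1)

v_2(a) = 1 ≥ 1, so the series converges in ℤ_2 to 1/(1 − a) = 1/(1 − 186) = -1/185. Expand this rational in ℤ_2: compute digits iteratively via d_i = x_i mod 2, x_{i+1} = (x_i − d_i)/2. The first 5 digits are (1, 1, 1, 0, 1).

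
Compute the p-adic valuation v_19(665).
v_19(665) = 1

v_19(n) is the largest exponent k such that 19^k divides n. Factor out: 665 = 19^1 · 35. (Sign doesn't affect v_p.) So v_19(665) = 1.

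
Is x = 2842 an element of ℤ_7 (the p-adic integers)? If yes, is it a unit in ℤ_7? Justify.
x ∈ ℤ_7 but not a unit; v_7(x) = 2 > 0

ℤ_7 = {x ∈ ℚ_7 : v_7(x) ≥ 0} and ℤ_7^× = {x ∈ ℤ_7 : v_7(x) = 0}. Here v_7(2842) = v_7(num) − v_7(den) = 2; compare against these criteria.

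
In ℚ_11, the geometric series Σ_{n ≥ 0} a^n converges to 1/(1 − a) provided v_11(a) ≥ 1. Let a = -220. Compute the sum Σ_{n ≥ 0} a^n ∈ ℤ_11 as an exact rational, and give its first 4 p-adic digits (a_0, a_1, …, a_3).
Σ a^n = 1/(1 − a) = 1/221;  first 4 digits = (1, 2, 2, 0)

v_11(a) = 1 ≥ 1, so the series converges in ℤ_11 to 1/(1 − a) = 1/(1 − (-220)) = 1/221. Expand this rational in ℤ_11: compute digits iteratively via d_i = x_i mod 11, x_{i+1} = (x_i − d_i)/11. The first 4 digits are (1, 2, 2, 0).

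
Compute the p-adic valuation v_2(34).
v_2(34) = 1

v_2(n) is the largest exponent k such that 2^k divides n. Factor out: 34 = 2^1 · 17. (Sign doesn't affect v_p.) So v_2(34) = 1.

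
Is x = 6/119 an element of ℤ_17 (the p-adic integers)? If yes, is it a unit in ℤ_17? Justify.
x ∉ ℤ_17 (v_17(x) = -1 < 0)

ℤ_17 = {x ∈ ℚ_17 : v_17(x) ≥ 0} and ℤ_17^× = {x ∈ ℤ_17 : v_17(x) = 0}. Here v_17(6/119) = v_17(num) − v_17(den) = -1; compare against these criteria.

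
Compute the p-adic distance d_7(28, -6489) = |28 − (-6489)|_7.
d_7(28, -6489) = 1/343

Step 1 — x − y = 28 − (-6489) = 6517. Step 2 — v_7(6517) = 3 (factor: 6517 = (7^3 · 19); the sign does not affect v_p). Step 3 — |x − y|_7 = 7^{-3} = 1/343.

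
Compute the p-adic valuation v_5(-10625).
v_5(-10625) = 4

v_5(n) is the largest exponent k such that 5^k divides n. Factor out: -10625 = -5^4 · 17. (Sign doesn't affect v_p.) So v_5(-10625) = 4.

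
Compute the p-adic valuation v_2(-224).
v_2(-224) = 5

v_2(n) is the largest exponent k such that 2^k divides n. Factor out: -224 = -2^5 · 7. (Sign doesn't affect v_p.) So v_2(-224) = 5.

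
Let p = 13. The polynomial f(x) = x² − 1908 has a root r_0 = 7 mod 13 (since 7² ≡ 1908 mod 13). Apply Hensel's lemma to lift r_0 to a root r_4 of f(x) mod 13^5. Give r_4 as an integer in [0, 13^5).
r_4 = 177626 (mod 371293)

Hensel's recurrence: r_{i+1} = r_i − f(r_i)·(f′(r_i))^{-1} mod 13^{i+2}, with f′(x) = 2x. Iterate:
  r_0 = 7 (mod 13)
  r_1 = 7 (mod 169)
  r_2 = 1866 (mod 2197)
  r_3 = 6260 (mod 28561)
  r_4 = 177626 (mod 371293)
Final: r_4 = 177626, and one checks f(r_4) ≡ 0 mod 13^5.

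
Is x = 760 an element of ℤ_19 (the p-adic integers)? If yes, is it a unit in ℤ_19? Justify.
x ∈ ℤ_19 but not a unit; v_19(x) = 1 > 0

ℤ_19 = {x ∈ ℚ_19 : v_19(x) ≥ 0} and ℤ_19^× = {x ∈ ℤ_19 : v_19(x) = 0}. Here v_19(760) = v_19(num) − v_19(den) = 1; compare against these criteria.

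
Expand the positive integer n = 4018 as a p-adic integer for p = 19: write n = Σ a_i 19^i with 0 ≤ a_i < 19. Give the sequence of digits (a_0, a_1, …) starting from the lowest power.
(a_0, a_1, …) = (9, 2, 11)

Repeated division by 19 gives the digits low-to-high: 4018 = 9 + 2·19^1 + 11·19^2. Digit sequence: (9, 2, 11).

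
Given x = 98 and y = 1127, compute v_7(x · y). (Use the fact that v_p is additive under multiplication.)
v_7(110446) = 4

v_p(x) = 2 (factor: 98 = 7^2 · 2); v_p(y) = 2 (factor: 1127 = 7^2 · 23). Additivity: v_p(xy) = v_p(x) + v_p(y) = 2 + 2 = 4. (Direct check: xy = 110446 = 7^4 · (46).)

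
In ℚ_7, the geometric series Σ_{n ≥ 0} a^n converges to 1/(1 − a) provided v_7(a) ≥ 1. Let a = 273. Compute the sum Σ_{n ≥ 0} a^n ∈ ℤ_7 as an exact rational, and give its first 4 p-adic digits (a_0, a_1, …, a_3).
Σ a^n = 1/(1 − a) = -1/272;  first 4 digits = (1, 4, 0, 2)

v_7(a) = 1 ≥ 1, so the series converges in ℤ_7 to 1/(1 − a) = 1/(1 − 273) = -1/272. Expand this rational in ℤ_7: compute digits iteratively via d_i = x_i mod 7, x_{i+1} = (x_i − d_i)/7. The first 4 digits are (1, 4, 0, 2).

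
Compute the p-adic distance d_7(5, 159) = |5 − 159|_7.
d_7(5, 159) = 1/7

Step 1 — x − y = 5 − 159 = -154. Step 2 — v_7(-154) = 1 (factor: -154 = −(7^1 · 22); the sign does not affect v_p). Step 3 — |x − y|_7 = 7^{-1} = 1/7.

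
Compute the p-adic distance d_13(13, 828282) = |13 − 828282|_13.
d_13(13, 828282) = 1/28561

Step 1 — x − y = 13 − 828282 = -828269. Step 2 — v_13(-828269) = 4 (factor: -828269 = −(13^4 · 29); the sign does not affect v_p). Step 3 — |x − y|_13 = 13^{-4} = 1/28561.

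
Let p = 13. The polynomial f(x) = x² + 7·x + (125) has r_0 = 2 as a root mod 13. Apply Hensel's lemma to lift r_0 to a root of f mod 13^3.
r_2 = 1172 (mod 2197)

Hensel: r_{i+1} = r_i − f(r_i)·(f′(r_i))^{-1} mod 13^{i+2}, f′(x) = 2x + 7. Iterate:
  r_0 = 2 (mod 13)
  r_1 = 158 (mod 169)
  r_2 = 1172 (mod 2197)
Final: r = 1172 satisfies f(r) ≡ 0 mod 13^3.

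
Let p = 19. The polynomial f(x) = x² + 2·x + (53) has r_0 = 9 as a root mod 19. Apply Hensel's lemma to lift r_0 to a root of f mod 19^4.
r_3 = 82526 (mod 130321)

Hensel: r_{i+1} = r_i − f(r_i)·(f′(r_i))^{-1} mod 19^{i+2}, f′(x) = 2x + 2. Iterate:
  r_0 = 9 (mod 19)
  r_1 = 218 (mod 361)
  r_2 = 218 (mod 6859)
  r_3 = 82526 (mod 130321)
Final: r = 82526 satisfies f(r) ≡ 0 mod 19^4.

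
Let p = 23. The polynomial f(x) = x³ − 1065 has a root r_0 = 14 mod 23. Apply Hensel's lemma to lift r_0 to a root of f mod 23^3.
r_2 = 5419 (mod 12167)

Hensel: r_{i+1} = r_i − f(r_i)/f′(r_i) mod 23^{i+2}, where f′(x) = 3x². Iterate:
  r_0 = 14 (mod 23)
  r_1 = 129 (mod 529)
  r_2 = 5419 (mod 12167)
Final: r = 5419 with f(r) ≡ 0 mod 23^3.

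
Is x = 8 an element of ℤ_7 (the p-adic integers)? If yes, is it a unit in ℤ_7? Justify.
x ∈ ℤ_7^× (unit); v_7(x) = 0

ℤ_7 = {x ∈ ℚ_7 : v_7(x) ≥ 0} and ℤ_7^× = {x ∈ ℤ_7 : v_7(x) = 0}. Here v_7(8) = v_7(num) − v_7(den) = 0; compare against these criteria.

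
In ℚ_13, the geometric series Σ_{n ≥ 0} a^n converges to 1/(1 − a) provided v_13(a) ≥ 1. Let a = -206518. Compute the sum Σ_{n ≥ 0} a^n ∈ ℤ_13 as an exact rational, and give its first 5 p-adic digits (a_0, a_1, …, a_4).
Σ a^n = 1/(1 − a) = 1/206519;  first 5 digits = (1, 0, 0, 10, 5)

v_13(a) = 3 ≥ 1, so the series converges in ℤ_13 to 1/(1 − a) = 1/(1 − (-206518)) = 1/206519. Expand this rational in ℤ_13: compute digits iteratively via d_i = x_i mod 13, x_{i+1} = (x_i − d_i)/13. The first 5 digits are (1, 0, 0, 10, 5).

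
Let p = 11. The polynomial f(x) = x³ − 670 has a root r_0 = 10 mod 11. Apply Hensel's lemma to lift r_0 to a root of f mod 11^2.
r_1 = 21 (mod 121)

Hensel: r_{i+1} = r_i − f(r_i)/f′(r_i) mod 11^{i+2}, where f′(x) = 3x². Iterate:
  r_0 = 10 (mod 11)
  r_1 = 21 (mod 121)
Final: r = 21 with f(r) ≡ 0 mod 11^2.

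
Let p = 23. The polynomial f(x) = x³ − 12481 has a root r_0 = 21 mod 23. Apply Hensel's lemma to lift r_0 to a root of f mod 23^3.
r_2 = 10693 (mod 12167)

Hensel: r_{i+1} = r_i − f(r_i)/f′(r_i) mod 23^{i+2}, where f′(x) = 3x². Iterate:
  r_0 = 21 (mod 23)
  r_1 = 113 (mod 529)
  r_2 = 10693 (mod 12167)
Final: r = 10693 with f(r) ≡ 0 mod 23^3.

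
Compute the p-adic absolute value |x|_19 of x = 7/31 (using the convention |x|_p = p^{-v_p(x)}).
|7/31|_19 = 1

Step 1 — compute v_19(x) by factoring powers of 19 out of the numerator and denominator: v_19(7/31) = 0. Step 2 — apply |x|_p = p^{-v_p(x)} = 19^{0} = 1.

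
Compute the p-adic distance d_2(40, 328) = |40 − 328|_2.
d_2(40, 328) = 1/32

Step 1 — x − y = 40 − 328 = -288. Step 2 — v_2(-288) = 5 (factor: -288 = −(2^5 · 9); the sign does not affect v_p). Step 3 — |x − y|_2 = 2^{-5} = 1/32.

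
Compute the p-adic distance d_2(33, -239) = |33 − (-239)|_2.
d_2(33, -239) = 1/16

Step 1 — x − y = 33 − (-239) = 272. Step 2 — v_2(272) = 4 (factor: 272 = (2^4 · 17); the sign does not affect v_p). Step 3 — |x − y|_2 = 2^{-4} = 1/16.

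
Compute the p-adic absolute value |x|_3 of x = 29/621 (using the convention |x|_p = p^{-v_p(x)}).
|29/621|_3 = 27

Step 1 — compute v_3(x) by factoring powers of 3 out of the numerator and denominator: v_3(29/621) = -3. Step 2 — apply |x|_p = p^{-v_p(x)} = 3^{3} = 27.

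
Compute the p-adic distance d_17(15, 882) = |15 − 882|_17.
d_17(15, 882) = 1/289

Step 1 — x − y = 15 − 882 = -867. Step 2 — v_17(-867) = 2 (factor: -867 = −(17^2 · 3); the sign does not affect v_p). Step 3 — |x − y|_17 = 17^{-2} = 1/289.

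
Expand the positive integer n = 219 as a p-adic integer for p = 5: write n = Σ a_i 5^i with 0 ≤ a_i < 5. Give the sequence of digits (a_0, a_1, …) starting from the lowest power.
(a_0, a_1, …) = (4, 3, 3, 1)

Repeated division by 5 gives the digits low-to-high: 219 = 4 + 3·5^1 + 3·5^2 + 1·5^3. Digit sequence: (4, 3, 3, 1).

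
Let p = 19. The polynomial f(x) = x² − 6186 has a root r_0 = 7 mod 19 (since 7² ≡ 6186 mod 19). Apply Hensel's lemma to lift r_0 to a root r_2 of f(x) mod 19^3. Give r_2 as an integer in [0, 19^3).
r_2 = 2895 (mod 6859)

Hensel's recurrence: r_{i+1} = r_i − f(r_i)·(f′(r_i))^{-1} mod 19^{i+2}, with f′(x) = 2x. Iterate:
  r_0 = 7 (mod 19)
  r_1 = 7 (mod 361)
  r_2 = 2895 (mod 6859)
Final: r_2 = 2895, and one checks f(r_2) ≡ 0 mod 19^3.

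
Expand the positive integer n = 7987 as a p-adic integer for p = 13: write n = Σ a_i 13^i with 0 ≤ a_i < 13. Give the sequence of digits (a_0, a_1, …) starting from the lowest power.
(a_0, a_1, …) = (5, 3, 8, 3)

Repeated division by 13 gives the digits low-to-high: 7987 = 5 + 3·13^1 + 8·13^2 + 3·13^3. Digit sequence: (5, 3, 8, 3).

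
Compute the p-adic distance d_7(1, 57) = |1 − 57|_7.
d_7(1, 57) = 1/7

Step 1 — x − y = 1 − 57 = -56. Step 2 — v_7(-56) = 1 (factor: -56 = −(7^1 · 8); the sign does not affect v_p). Step 3 — |x − y|_7 = 7^{-1} = 1/7.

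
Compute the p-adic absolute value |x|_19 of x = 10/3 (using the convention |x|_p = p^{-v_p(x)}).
|10/3|_19 = 1

Step 1 — compute v_19(x) by factoring powers of 19 out of the numerator and denominator: v_19(10/3) = 0. Step 2 — apply |x|_p = p^{-v_p(x)} = 19^{0} = 1.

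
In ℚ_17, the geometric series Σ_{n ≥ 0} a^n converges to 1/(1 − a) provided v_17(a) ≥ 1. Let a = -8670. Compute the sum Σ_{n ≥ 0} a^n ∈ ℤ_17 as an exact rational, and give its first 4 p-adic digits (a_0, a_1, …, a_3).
Σ a^n = 1/(1 − a) = 1/8671;  first 4 digits = (1, 0, 4, 15)

v_17(a) = 2 ≥ 1, so the series converges in ℤ_17 to 1/(1 − a) = 1/(1 − (-8670)) = 1/8671. Expand this rational in ℤ_17: compute digits iteratively via d_i = x_i mod 17, x_{i+1} = (x_i − d_i)/17. The first 4 digits are (1, 0, 4, 15).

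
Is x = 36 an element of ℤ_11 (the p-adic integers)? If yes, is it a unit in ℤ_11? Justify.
x ∈ ℤ_11^× (unit); v_11(x) = 0

ℤ_11 = {x ∈ ℚ_11 : v_11(x) ≥ 0} and ℤ_11^× = {x ∈ ℤ_11 : v_11(x) = 0}. Here v_11(36) = v_11(num) − v_11(den) = 0; compare against these criteria.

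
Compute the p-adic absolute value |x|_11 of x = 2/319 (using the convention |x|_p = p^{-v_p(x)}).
|2/319|_11 = 11

Step 1 — compute v_11(x) by factoring powers of 11 out of the numerator and denominator: v_11(2/319) = -1. Step 2 — apply |x|_p = p^{-v_p(x)} = 11^{1} = 11.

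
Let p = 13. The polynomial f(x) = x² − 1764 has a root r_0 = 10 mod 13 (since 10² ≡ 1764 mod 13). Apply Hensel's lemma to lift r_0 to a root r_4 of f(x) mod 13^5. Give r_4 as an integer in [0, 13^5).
r_4 = 371251 (mod 371293)

Hensel's recurrence: r_{i+1} = r_i − f(r_i)·(f′(r_i))^{-1} mod 13^{i+2}, with f′(x) = 2x. Iterate:
  r_0 = 10 (mod 13)
  r_1 = 127 (mod 169)
  r_2 = 2155 (mod 2197)
  r_3 = 28519 (mod 28561)
  r_4 = 371251 (mod 371293)
Final: r_4 = 371251, and one checks f(r_4) ≡ 0 mod 13^5.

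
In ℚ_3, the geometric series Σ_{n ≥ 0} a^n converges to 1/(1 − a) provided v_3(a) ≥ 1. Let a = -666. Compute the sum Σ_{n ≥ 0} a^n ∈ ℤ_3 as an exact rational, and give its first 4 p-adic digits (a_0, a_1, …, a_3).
Σ a^n = 1/(1 − a) = 1/667;  first 4 digits = (1, 0, 1, 2)

v_3(a) = 2 ≥ 1, so the series converges in ℤ_3 to 1/(1 − a) = 1/(1 − (-666)) = 1/667. Expand this rational in ℤ_3: compute digits iteratively via d_i = x_i mod 3, x_{i+1} = (x_i − d_i)/3. The first 4 digits are (1, 0, 1, 2).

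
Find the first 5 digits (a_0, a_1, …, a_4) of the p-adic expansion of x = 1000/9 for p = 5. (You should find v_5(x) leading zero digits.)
(a_0, …, a_4) = (0, 0, 0, 2, 2)

v_5(1000/9) = 3, so a_0 = ... = a_2 = 0. Factor out: x = 5^3 · u with u = 8/9 a unit in ℤ_5. Expand u iteratively via a_{v+i} = u_i mod 5, u_{i+1} = (u_i − a_{v+i})/5:
  u_0 = 8/9;  a_3 = 2;  u_1 = (u_0 − 2)/5 = -2/9
  u_1 = -2/9;  a_4 = 2;  u_2 = (u_1 − 2)/5 = -4/9
Digits: (0, 0, 0, 2, 2).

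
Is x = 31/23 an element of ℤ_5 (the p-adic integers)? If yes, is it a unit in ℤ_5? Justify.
x ∈ ℤ_5^× (unit); v_5(x) = 0

ℤ_5 = {x ∈ ℚ_5 : v_5(x) ≥ 0} and ℤ_5^× = {x ∈ ℤ_5 : v_5(x) = 0}. Here v_5(31/23) = v_5(num) − v_5(den) = 0; compare against these criteria.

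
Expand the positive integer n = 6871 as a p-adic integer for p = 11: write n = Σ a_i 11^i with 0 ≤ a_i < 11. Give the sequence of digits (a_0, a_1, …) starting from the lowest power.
(a_0, a_1, …) = (7, 8, 1, 5)

Repeated division by 11 gives the digits low-to-high: 6871 = 7 + 8·11^1 + 1·11^2 + 5·11^3. Digit sequence: (7, 8, 1, 5).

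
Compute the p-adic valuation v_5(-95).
v_5(-95) = 1

v_5(n) is the largest exponent k such that 5^k divides n. Factor out: -95 = -5^1 · 19. (Sign doesn't affect v_p.) So v_5(-95) = 1.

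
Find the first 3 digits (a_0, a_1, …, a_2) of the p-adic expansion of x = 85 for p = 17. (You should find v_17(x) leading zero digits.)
(a_0, …, a_2) = (0, 5, 0)

v_17(85) = 1, so a_0 = ... = a_0 = 0. Factor out: x = 17^1 · u with u = 5 a unit in ℤ_17. Expand u iteratively via a_{v+i} = u_i mod 17, u_{i+1} = (u_i − a_{v+i})/17:
  u_0 = 5;  a_1 = 5;  u_1 = (u_0 − 5)/17 = 0
  u_1 = 0;  a_2 = 0;  u_2 = (u_1 − 0)/17 = 0
Digits: (0, 5, 0).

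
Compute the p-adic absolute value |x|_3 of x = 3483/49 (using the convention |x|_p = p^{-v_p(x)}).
|3483/49|_3 = 1/81

Step 1 — compute v_3(x) by factoring powers of 3 out of the numerator and denominator: v_3(3483/49) = 4. Step 2 — apply |x|_p = p^{-v_p(x)} = 3^{-4} = 1/81.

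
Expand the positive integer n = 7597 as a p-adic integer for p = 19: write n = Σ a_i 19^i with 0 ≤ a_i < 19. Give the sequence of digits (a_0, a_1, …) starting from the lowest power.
(a_0, a_1, …) = (16, 0, 2, 1)

Repeated division by 19 gives the digits low-to-high: 7597 = 16 + 2·19^2 + 1·19^3. Digit sequence: (16, 0, 2, 1).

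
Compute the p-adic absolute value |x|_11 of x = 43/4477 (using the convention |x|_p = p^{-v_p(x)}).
|43/4477|_11 = 121

Step 1 — compute v_11(x) by factoring powers of 11 out of the numerator and denominator: v_11(43/4477) = -2. Step 2 — apply |x|_p = p^{-v_p(x)} = 11^{2} = 121.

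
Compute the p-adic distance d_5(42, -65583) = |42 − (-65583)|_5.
d_5(42, -65583) = 1/3125

Step 1 — x − y = 42 − (-65583) = 65625. Step 2 — v_5(65625) = 5 (factor: 65625 = (5^5 · 21); the sign does not affect v_p). Step 3 — |x − y|_5 = 5^{-5} = 1/3125.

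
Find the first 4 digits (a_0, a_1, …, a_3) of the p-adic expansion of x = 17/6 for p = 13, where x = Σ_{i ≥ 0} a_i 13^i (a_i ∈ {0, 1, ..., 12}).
(a_0, …, a_3) = (5, 2, 2, 2)

v_13(17/6) = 0 (numerator and denominator both coprime to 13), so x ∈ ℤ_13^×. Compute digits iteratively via a_i = x_i mod 13, x_{i+1} = (x_i − a_i)/13, with x_0 = x:
  x_0 = 17/6;  a_0 = 5;  x_1 = (x_0 − 5)/13 = -1/6
  x_1 = -1/6;  a_1 = 2;  x_2 = (x_1 − 2)/13 = -1/6
  x_2 = -1/6;  a_2 = 2;  x_3 = (x_2 − 2)/13 = -1/6
  x_3 = -1/6;  a_3 = 2;  x_4 = (x_3 − 2)/13 = -1/6
Digits: (5, 2, 2, 2).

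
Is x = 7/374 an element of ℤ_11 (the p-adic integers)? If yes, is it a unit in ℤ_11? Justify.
x ∉ ℤ_11 (v_11(x) = -1 < 0)

ℤ_11 = {x ∈ ℚ_11 : v_11(x) ≥ 0} and ℤ_11^× = {x ∈ ℤ_11 : v_11(x) = 0}. Here v_11(7/374) = v_11(num) − v_11(den) = -1; compare against these criteria.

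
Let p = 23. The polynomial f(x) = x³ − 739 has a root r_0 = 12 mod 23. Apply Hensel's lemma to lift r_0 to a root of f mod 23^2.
r_1 = 104 (mod 529)

Hensel: r_{i+1} = r_i − f(r_i)/f′(r_i) mod 23^{i+2}, where f′(x) = 3x². Iterate:
  r_0 = 12 (mod 23)
  r_1 = 104 (mod 529)
Final: r = 104 with f(r) ≡ 0 mod 23^2.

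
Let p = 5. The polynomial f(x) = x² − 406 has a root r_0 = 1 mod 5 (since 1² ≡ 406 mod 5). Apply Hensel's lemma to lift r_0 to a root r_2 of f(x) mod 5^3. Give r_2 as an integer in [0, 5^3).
r_2 = 91 (mod 125)

Hensel's recurrence: r_{i+1} = r_i − f(r_i)·(f′(r_i))^{-1} mod 5^{i+2}, with f′(x) = 2x. Iterate:
  r_0 = 1 (mod 5)
  r_1 = 16 (mod 25)
  r_2 = 91 (mod 125)
Final: r_2 = 91, and one checks f(r_2) ≡ 0 mod 5^3.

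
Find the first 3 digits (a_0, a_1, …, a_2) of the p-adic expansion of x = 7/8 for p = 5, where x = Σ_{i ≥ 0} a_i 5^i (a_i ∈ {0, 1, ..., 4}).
(a_0, …, a_2) = (4, 0, 3)

v_5(7/8) = 0 (numerator and denominator both coprime to 5), so x ∈ ℤ_5^×. Compute digits iteratively via a_i = x_i mod 5, x_{i+1} = (x_i − a_i)/5, with x_0 = x:
  x_0 = 7/8;  a_0 = 4;  x_1 = (x_0 − 4)/5 = -5/8
  x_1 = -5/8;  a_1 = 0;  x_2 = (x_1 − 0)/5 = -1/8
  x_2 = -1/8;  a_2 = 3;  x_3 = (x_2 − 3)/5 = -5/8
Digits: (4, 0, 3).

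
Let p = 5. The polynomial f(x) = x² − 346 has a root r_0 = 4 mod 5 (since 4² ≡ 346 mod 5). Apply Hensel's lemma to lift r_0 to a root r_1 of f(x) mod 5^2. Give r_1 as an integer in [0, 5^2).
r_1 = 14 (mod 25)

Hensel's recurrence: r_{i+1} = r_i − f(r_i)·(f′(r_i))^{-1} mod 5^{i+2}, with f′(x) = 2x. Iterate:
  r_0 = 4 (mod 5)
  r_1 = 14 (mod 25)
Final: r_1 = 14, and one checks f(r_1) ≡ 0 mod 5^2.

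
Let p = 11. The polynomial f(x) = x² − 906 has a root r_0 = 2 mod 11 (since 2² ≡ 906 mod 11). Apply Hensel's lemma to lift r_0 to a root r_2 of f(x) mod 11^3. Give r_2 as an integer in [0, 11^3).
r_2 = 409 (mod 1331)

Hensel's recurrence: r_{i+1} = r_i − f(r_i)·(f′(r_i))^{-1} mod 11^{i+2}, with f′(x) = 2x. Iterate:
  r_0 = 2 (mod 11)
  r_1 = 46 (mod 121)
  r_2 = 409 (mod 1331)
Final: r_2 = 409, and one checks f(r_2) ≡ 0 mod 11^3.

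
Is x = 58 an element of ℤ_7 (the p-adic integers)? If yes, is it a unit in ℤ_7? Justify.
x ∈ ℤ_7^× (unit); v_7(x) = 0

ℤ_7 = {x ∈ ℚ_7 : v_7(x) ≥ 0} and ℤ_7^× = {x ∈ ℤ_7 : v_7(x) = 0}. Here v_7(58) = v_7(num) − v_7(den) = 0; compare against these criteria.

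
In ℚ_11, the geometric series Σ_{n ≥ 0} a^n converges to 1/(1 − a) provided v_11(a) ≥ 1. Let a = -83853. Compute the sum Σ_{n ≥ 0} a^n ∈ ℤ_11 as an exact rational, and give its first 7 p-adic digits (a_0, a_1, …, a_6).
Σ a^n = 1/(1 − a) = 1/83854;  first 7 digits = (1, 0, 0, 3, 5, 10, 8)

v_11(a) = 3 ≥ 1, so the series converges in ℤ_11 to 1/(1 − a) = 1/(1 − (-83853)) = 1/83854. Expand this rational in ℤ_11: compute digits iteratively via d_i = x_i mod 11, x_{i+1} = (x_i − d_i)/11. The first 7 digits are (1, 0, 0, 3, 5, 10, 8).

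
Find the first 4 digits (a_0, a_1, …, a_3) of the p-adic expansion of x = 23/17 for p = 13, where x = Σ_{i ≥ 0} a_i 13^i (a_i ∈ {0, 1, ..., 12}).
(a_0, …, a_3) = (9, 4, 5, 8)

v_13(23/17) = 0 (numerator and denominator both coprime to 13), so x ∈ ℤ_13^×. Compute digits iteratively via a_i = x_i mod 13, x_{i+1} = (x_i − a_i)/13, with x_0 = x:
  x_0 = 23/17;  a_0 = 9;  x_1 = (x_0 − 9)/13 = -10/17
  x_1 = -10/17;  a_1 = 4;  x_2 = (x_1 − 4)/13 = -6/17
  x_2 = -6/17;  a_2 = 5;  x_3 = (x_2 − 5)/13 = -7/17
  x_3 = -7/17;  a_3 = 8;  x_4 = (x_3 − 8)/13 = -11/17
Digits: (9, 4, 5, 8).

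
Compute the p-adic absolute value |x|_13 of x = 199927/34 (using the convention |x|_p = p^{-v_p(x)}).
|199927/34|_13 = 1/28561

Step 1 — compute v_13(x) by factoring powers of 13 out of the numerator and denominator: v_13(199927/34) = 4. Step 2 — apply |x|_p = p^{-v_p(x)} = 13^{-4} = 1/28561.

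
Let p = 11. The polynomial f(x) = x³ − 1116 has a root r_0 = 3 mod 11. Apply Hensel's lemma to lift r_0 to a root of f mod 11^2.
r_1 = 3 (mod 121)

Hensel: r_{i+1} = r_i − f(r_i)/f′(r_i) mod 11^{i+2}, where f′(x) = 3x². Iterate:
  r_0 = 3 (mod 11)
  r_1 = 3 (mod 121)
Final: r = 3 with f(r) ≡ 0 mod 11^2.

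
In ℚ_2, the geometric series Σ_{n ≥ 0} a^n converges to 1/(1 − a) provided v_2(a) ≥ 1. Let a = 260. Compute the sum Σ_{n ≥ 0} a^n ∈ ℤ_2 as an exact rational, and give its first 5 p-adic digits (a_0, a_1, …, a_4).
Σ a^n = 1/(1 − a) = -1/259;  first 5 digits = (1, 0, 1, 0, 1)

v_2(a) = 2 ≥ 1, so the series converges in ℤ_2 to 1/(1 − a) = 1/(1 − 260) = -1/259. Expand this rational in ℤ_2: compute digits iteratively via d_i = x_i mod 2, x_{i+1} = (x_i − d_i)/2. The first 5 digits are (1, 0, 1, 0, 1).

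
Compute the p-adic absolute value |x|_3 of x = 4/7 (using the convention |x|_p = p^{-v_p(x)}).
|4/7|_3 = 1

Step 1 — compute v_3(x) by factoring powers of 3 out of the numerator and denominator: v_3(4/7) = 0. Step 2 — apply |x|_p = p^{-v_p(x)} = 3^{0} = 1.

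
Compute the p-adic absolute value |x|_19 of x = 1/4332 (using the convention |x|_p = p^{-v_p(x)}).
|1/4332|_19 = 361

Step 1 — compute v_19(x) by factoring powers of 19 out of the numerator and denominator: v_19(1/4332) = -2. Step 2 — apply |x|_p = p^{-v_p(x)} = 19^{2} = 361.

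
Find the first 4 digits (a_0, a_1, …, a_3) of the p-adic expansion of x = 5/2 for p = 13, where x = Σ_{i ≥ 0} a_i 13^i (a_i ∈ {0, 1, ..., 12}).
(a_0, …, a_3) = (9, 6, 6, 6)

v_13(5/2) = 0 (numerator and denominator both coprime to 13), so x ∈ ℤ_13^×. Compute digits iteratively via a_i = x_i mod 13, x_{i+1} = (x_i − a_i)/13, with x_0 = x:
  x_0 = 5/2;  a_0 = 9;  x_1 = (x_0 − 9)/13 = -1/2
  x_1 = -1/2;  a_1 = 6;  x_2 = (x_1 − 6)/13 = -1/2
  x_2 = -1/2;  a_2 = 6;  x_3 = (x_2 − 6)/13 = -1/2
  x_3 = -1/2;  a_3 = 6;  x_4 = (x_3 − 6)/13 = -1/2
Digits: (9, 6, 6, 6).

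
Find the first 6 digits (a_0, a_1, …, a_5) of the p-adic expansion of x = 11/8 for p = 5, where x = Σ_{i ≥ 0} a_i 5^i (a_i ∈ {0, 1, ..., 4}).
(a_0, …, a_5) = (2, 3, 0, 3, 0, 3)

v_5(11/8) = 0 (numerator and denominator both coprime to 5), so x ∈ ℤ_5^×. Compute digits iteratively via a_i = x_i mod 5, x_{i+1} = (x_i − a_i)/5, with x_0 = x:
  x_0 = 11/8;  a_0 = 2;  x_1 = (x_0 − 2)/5 = -1/8
  x_1 = -1/8;  a_1 = 3;  x_2 = (x_1 − 3)/5 = -5/8
  x_2 = -5/8;  a_2 = 0;  x_3 = (x_2 − 0)/5 = -1/8
  x_3 = -1/8;  a_3 = 3;  x_4 = (x_3 − 3)/5 = -5/8
  x_4 = -5/8;  a_4 = 0;  x_5 = (x_4 − 0)/5 = -1/8
  x_5 = -1/8;  a_5 = 3;  x_6 = (x_5 − 3)/5 = -5/8
Digits: (2, 3, 0, 3, 0, 3).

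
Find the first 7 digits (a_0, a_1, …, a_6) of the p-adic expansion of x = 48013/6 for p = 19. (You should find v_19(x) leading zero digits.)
(a_0, …, a_6) = (0, 0, 0, 17, 15, 15, 15)

v_19(48013/6) = 3, so a_0 = ... = a_2 = 0. Factor out: x = 19^3 · u with u = 7/6 a unit in ℤ_19. Expand u iteratively via a_{v+i} = u_i mod 19, u_{i+1} = (u_i − a_{v+i})/19:
  u_0 = 7/6;  a_3 = 17;  u_1 = (u_0 − 17)/19 = -5/6
  u_1 = -5/6;  a_4 = 15;  u_2 = (u_1 − 15)/19 = -5/6
  u_2 = -5/6;  a_5 = 15;  u_3 = (u_2 − 15)/19 = -5/6
  u_3 = -5/6;  a_6 = 15;  u_4 = (u_3 − 15)/19 = -5/6
Digits: (0, 0, 0, 17, 15, 15, 15).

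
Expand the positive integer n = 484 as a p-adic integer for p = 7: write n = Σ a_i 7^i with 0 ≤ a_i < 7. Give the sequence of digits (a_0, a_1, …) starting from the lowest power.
(a_0, a_1, …) = (1, 6, 2, 1)

Repeated division by 7 gives the digits low-to-high: 484 = 1 + 6·7^1 + 2·7^2 + 1·7^3. Digit sequence: (1, 6, 2, 1).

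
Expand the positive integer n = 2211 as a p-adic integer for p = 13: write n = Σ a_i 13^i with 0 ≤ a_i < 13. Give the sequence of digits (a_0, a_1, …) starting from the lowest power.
(a_0, a_1, …) = (1, 1, 0, 1)

Repeated division by 13 gives the digits low-to-high: 2211 = 1 + 1·13^1 + 1·13^3. Digit sequence: (1, 1, 0, 1).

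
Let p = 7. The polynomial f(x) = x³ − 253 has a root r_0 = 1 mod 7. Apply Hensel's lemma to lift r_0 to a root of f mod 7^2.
r_1 = 36 (mod 49)

Hensel: r_{i+1} = r_i − f(r_i)/f′(r_i) mod 7^{i+2}, where f′(x) = 3x². Iterate:
  r_0 = 1 (mod 7)
  r_1 = 36 (mod 49)
Final: r = 36 with f(r) ≡ 0 mod 7^2.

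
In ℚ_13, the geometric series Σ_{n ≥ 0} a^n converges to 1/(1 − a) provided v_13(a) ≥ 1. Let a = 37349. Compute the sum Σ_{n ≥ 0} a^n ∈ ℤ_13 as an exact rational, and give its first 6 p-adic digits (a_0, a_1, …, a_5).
Σ a^n = 1/(1 − a) = -1/37348;  first 6 digits = (1, 0, 0, 4, 1, 0)

v_13(a) = 3 ≥ 1, so the series converges in ℤ_13 to 1/(1 − a) = 1/(1 − 37349) = -1/37348. Expand this rational in ℤ_13: compute digits iteratively via d_i = x_i mod 13, x_{i+1} = (x_i − d_i)/13. The first 6 digits are (1, 0, 0, 4, 1, 0).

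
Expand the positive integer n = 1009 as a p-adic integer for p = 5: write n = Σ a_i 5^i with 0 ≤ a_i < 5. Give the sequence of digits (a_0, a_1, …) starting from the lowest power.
(a_0, a_1, …) = (4, 1, 0, 3, 1)

Repeated division by 5 gives the digits low-to-high: 1009 = 4 + 1·5^1 + 3·5^3 + 1·5^4. Digit sequence: (4, 1, 0, 3, 1).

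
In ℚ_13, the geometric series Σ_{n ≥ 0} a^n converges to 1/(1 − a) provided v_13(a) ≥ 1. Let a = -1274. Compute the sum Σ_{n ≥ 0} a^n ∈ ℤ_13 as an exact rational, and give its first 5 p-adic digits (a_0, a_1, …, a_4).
Σ a^n = 1/(1 − a) = 1/1275;  first 5 digits = (1, 6, 2, 5, 11)

v_13(a) = 1 ≥ 1, so the series converges in ℤ_13 to 1/(1 − a) = 1/(1 − (-1274)) = 1/1275. Expand this rational in ℤ_13: compute digits iteratively via d_i = x_i mod 13, x_{i+1} = (x_i − d_i)/13. The first 5 digits are (1, 6, 2, 5, 11).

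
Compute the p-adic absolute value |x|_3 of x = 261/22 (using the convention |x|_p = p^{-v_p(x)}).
|261/22|_3 = 1/9

Step 1 — compute v_3(x) by factoring powers of 3 out of the numerator and denominator: v_3(261/22) = 2. Step 2 — apply |x|_p = p^{-v_p(x)} = 3^{-2} = 1/9.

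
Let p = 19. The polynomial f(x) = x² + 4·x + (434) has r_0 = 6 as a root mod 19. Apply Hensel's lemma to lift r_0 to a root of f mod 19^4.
r_3 = 86209 (mod 130321)

Hensel: r_{i+1} = r_i − f(r_i)·(f′(r_i))^{-1} mod 19^{i+2}, f′(x) = 2x + 4. Iterate:
  r_0 = 6 (mod 19)
  r_1 = 291 (mod 361)
  r_2 = 3901 (mod 6859)
  r_3 = 86209 (mod 130321)
Final: r = 86209 satisfies f(r) ≡ 0 mod 19^4.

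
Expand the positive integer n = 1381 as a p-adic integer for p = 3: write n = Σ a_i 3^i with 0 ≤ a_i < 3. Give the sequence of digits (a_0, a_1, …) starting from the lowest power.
(a_0, a_1, …) = (1, 1, 0, 0, 2, 2, 1)

Repeated division by 3 gives the digits low-to-high: 1381 = 1 + 1·3^1 + 2·3^4 + 2·3^5 + 1·3^6. Digit sequence: (1, 1, 0, 0, 2, 2, 1).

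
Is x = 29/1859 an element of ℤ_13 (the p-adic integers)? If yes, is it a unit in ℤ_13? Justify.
x ∉ ℤ_13 (v_13(x) = -2 < 0)

ℤ_13 = {x ∈ ℚ_13 : v_13(x) ≥ 0} and ℤ_13^× = {x ∈ ℤ_13 : v_13(x) = 0}. Here v_13(29/1859) = v_13(num) − v_13(den) = -2; compare against these criteria.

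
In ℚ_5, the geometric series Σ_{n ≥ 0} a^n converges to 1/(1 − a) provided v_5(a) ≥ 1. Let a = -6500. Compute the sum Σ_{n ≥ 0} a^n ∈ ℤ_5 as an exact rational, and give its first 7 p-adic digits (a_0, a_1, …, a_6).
Σ a^n = 1/(1 − a) = 1/6501;  first 7 digits = (1, 0, 0, 3, 4, 2, 3)

v_5(a) = 3 ≥ 1, so the series converges in ℤ_5 to 1/(1 − a) = 1/(1 − (-6500)) = 1/6501. Expand this rational in ℤ_5: compute digits iteratively via d_i = x_i mod 5, x_{i+1} = (x_i − d_i)/5. The first 7 digits are (1, 0, 0, 3, 4, 2, 3).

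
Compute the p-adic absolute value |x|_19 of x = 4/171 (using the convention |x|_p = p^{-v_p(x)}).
|4/171|_19 = 19

Step 1 — compute v_19(x) by factoring powers of 19 out of the numerator and denominator: v_19(4/171) = -1. Step 2 — apply |x|_p = p^{-v_p(x)} = 19^{1} = 19.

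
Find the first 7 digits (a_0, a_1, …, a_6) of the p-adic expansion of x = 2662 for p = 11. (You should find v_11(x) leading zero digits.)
(a_0, …, a_6) = (0, 0, 0, 2, 0, 0, 0)

v_11(2662) = 3, so a_0 = ... = a_2 = 0. Factor out: x = 11^3 · u with u = 2 a unit in ℤ_11. Expand u iteratively via a_{v+i} = u_i mod 11, u_{i+1} = (u_i − a_{v+i})/11:
  u_0 = 2;  a_3 = 2;  u_1 = (u_0 − 2)/11 = 0
  u_1 = 0;  a_4 = 0;  u_2 = (u_1 − 0)/11 = 0
  u_2 = 0;  a_5 = 0;  u_3 = (u_2 − 0)/11 = 0
  u_3 = 0;  a_6 = 0;  u_4 = (u_3 − 0)/11 = 0
Digits: (0, 0, 0, 2, 0, 0, 0).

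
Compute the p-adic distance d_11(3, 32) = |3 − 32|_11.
d_11(3, 32) = 1

Step 1 — x − y = 3 − 32 = -29. Step 2 — v_11(-29) = 0 (factor: -29 = −(11^0 · 29); the sign does not affect v_p). Step 3 — |x − y|_11 = 11^{0} = 1.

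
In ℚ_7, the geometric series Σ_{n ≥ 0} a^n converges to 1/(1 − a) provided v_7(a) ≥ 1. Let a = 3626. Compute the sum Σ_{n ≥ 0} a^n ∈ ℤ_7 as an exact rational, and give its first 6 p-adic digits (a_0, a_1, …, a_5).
Σ a^n = 1/(1 − a) = -1/3625;  first 6 digits = (1, 0, 4, 3, 3, 5)

v_7(a) = 2 ≥ 1, so the series converges in ℤ_7 to 1/(1 − a) = 1/(1 − 3626) = -1/3625. Expand this rational in ℤ_7: compute digits iteratively via d_i = x_i mod 7, x_{i+1} = (x_i − d_i)/7. The first 6 digits are (1, 0, 4, 3, 3, 5).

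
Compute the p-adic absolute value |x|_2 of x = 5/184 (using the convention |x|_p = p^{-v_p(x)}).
|5/184|_2 = 8

Step 1 — compute v_2(x) by factoring powers of 2 out of the numerator and denominator: v_2(5/184) = -3. Step 2 — apply |x|_p = p^{-v_p(x)} = 2^{3} = 8.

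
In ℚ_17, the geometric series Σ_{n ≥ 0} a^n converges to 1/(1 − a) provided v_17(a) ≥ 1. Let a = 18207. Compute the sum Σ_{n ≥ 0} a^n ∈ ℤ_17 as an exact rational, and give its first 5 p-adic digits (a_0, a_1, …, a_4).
Σ a^n = 1/(1 − a) = -1/18206;  first 5 digits = (1, 0, 12, 3, 8)

v_17(a) = 2 ≥ 1, so the series converges in ℤ_17 to 1/(1 − a) = 1/(1 − 18207) = -1/18206. Expand this rational in ℤ_17: compute digits iteratively via d_i = x_i mod 17, x_{i+1} = (x_i − d_i)/17. The first 5 digits are (1, 0, 12, 3, 8).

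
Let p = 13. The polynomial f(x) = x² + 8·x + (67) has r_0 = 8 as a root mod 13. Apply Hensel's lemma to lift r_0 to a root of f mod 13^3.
r_2 = 359 (mod 2197)

Hensel: r_{i+1} = r_i − f(r_i)·(f′(r_i))^{-1} mod 13^{i+2}, f′(x) = 2x + 8. Iterate:
  r_0 = 8 (mod 13)
  r_1 = 21 (mod 169)
  r_2 = 359 (mod 2197)
Final: r = 359 satisfies f(r) ≡ 0 mod 13^3.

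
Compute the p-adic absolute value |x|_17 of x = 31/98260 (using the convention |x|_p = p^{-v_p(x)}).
|31/98260|_17 = 4913

Step 1 — compute v_17(x) by factoring powers of 17 out of the numerator and denominator: v_17(31/98260) = -3. Step 2 — apply |x|_p = p^{-v_p(x)} = 17^{3} = 4913.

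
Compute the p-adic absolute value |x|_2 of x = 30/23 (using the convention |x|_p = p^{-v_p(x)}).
|30/23|_2 = 1/2

Step 1 — compute v_2(x) by factoring powers of 2 out of the numerator and denominator: v_2(30/23) = 1. Step 2 — apply |x|_p = p^{-v_p(x)} = 2^{-1} = 1/2.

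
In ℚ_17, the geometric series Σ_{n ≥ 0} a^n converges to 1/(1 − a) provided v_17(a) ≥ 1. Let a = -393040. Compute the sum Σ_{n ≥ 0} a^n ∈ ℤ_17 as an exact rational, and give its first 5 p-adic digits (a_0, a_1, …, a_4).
Σ a^n = 1/(1 − a) = 1/393041;  first 5 digits = (1, 0, 0, 5, 12)

v_17(a) = 3 ≥ 1, so the series converges in ℤ_17 to 1/(1 − a) = 1/(1 − (-393040)) = 1/393041. Expand this rational in ℤ_17: compute digits iteratively via d_i = x_i mod 17, x_{i+1} = (x_i − d_i)/17. The first 5 digits are (1, 0, 0, 5, 12).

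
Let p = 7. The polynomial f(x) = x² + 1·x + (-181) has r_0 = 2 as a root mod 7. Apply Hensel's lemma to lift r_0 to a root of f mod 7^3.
r_2 = 135 (mod 343)

Hensel: r_{i+1} = r_i − f(r_i)·(f′(r_i))^{-1} mod 7^{i+2}, f′(x) = 2x + 1. Iterate:
  r_0 = 2 (mod 7)
  r_1 = 37 (mod 49)
  r_2 = 135 (mod 343)
Final: r = 135 satisfies f(r) ≡ 0 mod 7^3.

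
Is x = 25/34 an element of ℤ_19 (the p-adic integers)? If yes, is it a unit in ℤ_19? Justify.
x ∈ ℤ_19^× (unit); v_19(x) = 0

ℤ_19 = {x ∈ ℚ_19 : v_19(x) ≥ 0} and ℤ_19^× = {x ∈ ℤ_19 : v_19(x) = 0}. Here v_19(25/34) = v_19(num) − v_19(den) = 0; compare against these criteria.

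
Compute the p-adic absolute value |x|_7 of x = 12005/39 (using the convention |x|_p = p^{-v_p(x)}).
|12005/39|_7 = 1/2401

Step 1 — compute v_7(x) by factoring powers of 7 out of the numerator and denominator: v_7(12005/39) = 4. Step 2 — apply |x|_p = p^{-v_p(x)} = 7^{-4} = 1/2401.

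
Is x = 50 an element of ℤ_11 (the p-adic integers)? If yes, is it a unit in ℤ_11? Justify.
x ∈ ℤ_11^× (unit); v_11(x) = 0

ℤ_11 = {x ∈ ℚ_11 : v_11(x) ≥ 0} and ℤ_11^× = {x ∈ ℤ_11 : v_11(x) = 0}. Here v_11(50) = v_11(num) − v_11(den) = 0; compare against these criteria.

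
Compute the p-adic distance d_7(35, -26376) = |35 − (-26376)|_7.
d_7(35, -26376) = 1/2401

Step 1 — x − y = 35 − (-26376) = 26411. Step 2 — v_7(26411) = 4 (factor: 26411 = (7^4 · 11); the sign does not affect v_p). Step 3 — |x − y|_7 = 7^{-4} = 1/2401.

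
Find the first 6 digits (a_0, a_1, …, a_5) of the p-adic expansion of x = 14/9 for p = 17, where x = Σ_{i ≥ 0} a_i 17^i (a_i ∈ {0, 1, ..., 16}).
(a_0, …, a_5) = (11, 7, 9, 7, 9, 7)

v_17(14/9) = 0 (numerator and denominator both coprime to 17), so x ∈ ℤ_17^×. Compute digits iteratively via a_i = x_i mod 17, x_{i+1} = (x_i − a_i)/17, with x_0 = x:
  x_0 = 14/9;  a_0 = 11;  x_1 = (x_0 − 11)/17 = -5/9
  x_1 = -5/9;  a_1 = 7;  x_2 = (x_1 − 7)/17 = -4/9
  x_2 = -4/9;  a_2 = 9;  x_3 = (x_2 − 9)/17 = -5/9
  x_3 = -5/9;  a_3 = 7;  x_4 = (x_3 − 7)/17 = -4/9
  x_4 = -4/9;  a_4 = 9;  x_5 = (x_4 − 9)/17 = -5/9
  x_5 = -5/9;  a_5 = 7;  x_6 = (x_5 − 7)/17 = -4/9
Digits: (11, 7, 9, 7, 9, 7).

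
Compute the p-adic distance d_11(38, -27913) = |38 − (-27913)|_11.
d_11(38, -27913) = 1/1331

Step 1 — x − y = 38 − (-27913) = 27951. Step 2 — v_11(27951) = 3 (factor: 27951 = (11^3 · 21); the sign does not affect v_p). Step 3 — |x − y|_11 = 11^{-3} = 1/1331.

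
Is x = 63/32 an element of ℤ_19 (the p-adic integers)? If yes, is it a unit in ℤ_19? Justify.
x ∈ ℤ_19^× (unit); v_19(x) = 0

ℤ_19 = {x ∈ ℚ_19 : v_19(x) ≥ 0} and ℤ_19^× = {x ∈ ℤ_19 : v_19(x) = 0}. Here v_19(63/32) = v_19(num) − v_19(den) = 0; compare against these criteria.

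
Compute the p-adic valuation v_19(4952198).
v_19(4952198) = 5

v_19(n) is the largest exponent k such that 19^k divides n. Factor out: 4952198 = 19^5 · 2. (Sign doesn't affect v_p.) So v_19(4952198) = 5.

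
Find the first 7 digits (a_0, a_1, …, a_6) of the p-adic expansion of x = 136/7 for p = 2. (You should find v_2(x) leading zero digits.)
(a_0, …, a_6) = (0, 0, 0, 1, 1, 1, 0)

v_2(136/7) = 3, so a_0 = ... = a_2 = 0. Factor out: x = 2^3 · u with u = 17/7 a unit in ℤ_2. Expand u iteratively via a_{v+i} = u_i mod 2, u_{i+1} = (u_i − a_{v+i})/2:
  u_0 = 17/7;  a_3 = 1;  u_1 = (u_0 − 1)/2 = 5/7
  u_1 = 5/7;  a_4 = 1;  u_2 = (u_1 − 1)/2 = -1/7
  u_2 = -1/7;  a_5 = 1;  u_3 = (u_2 − 1)/2 = -4/7
  u_3 = -4/7;  a_6 = 0;  u_4 = (u_3 − 0)/2 = -2/7
Digits: (0, 0, 0, 1, 1, 1, 0).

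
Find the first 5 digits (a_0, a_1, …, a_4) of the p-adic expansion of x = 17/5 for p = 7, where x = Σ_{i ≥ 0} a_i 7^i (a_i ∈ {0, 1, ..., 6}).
(a_0, …, a_4) = (2, 3, 1, 4, 5)

v_7(17/5) = 0 (numerator and denominator both coprime to 7), so x ∈ ℤ_7^×. Compute digits iteratively via a_i = x_i mod 7, x_{i+1} = (x_i − a_i)/7, with x_0 = x:
  x_0 = 17/5;  a_0 = 2;  x_1 = (x_0 − 2)/7 = 1/5
  x_1 = 1/5;  a_1 = 3;  x_2 = (x_1 − 3)/7 = -2/5
  x_2 = -2/5;  a_2 = 1;  x_3 = (x_2 − 1)/7 = -1/5
  x_3 = -1/5;  a_3 = 4;  x_4 = (x_3 − 4)/7 = -3/5
  x_4 = -3/5;  a_4 = 5;  x_5 = (x_4 − 5)/7 = -4/5
Digits: (2, 3, 1, 4, 5).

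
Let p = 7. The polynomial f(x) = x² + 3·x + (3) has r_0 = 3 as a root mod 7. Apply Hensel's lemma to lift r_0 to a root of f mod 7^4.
r_3 = 1046 (mod 2401)

Hensel: r_{i+1} = r_i − f(r_i)·(f′(r_i))^{-1} mod 7^{i+2}, f′(x) = 2x + 3. Iterate:
  r_0 = 3 (mod 7)
  r_1 = 17 (mod 49)
  r_2 = 17 (mod 343)
  r_3 = 1046 (mod 2401)
Final: r = 1046 satisfies f(r) ≡ 0 mod 7^4.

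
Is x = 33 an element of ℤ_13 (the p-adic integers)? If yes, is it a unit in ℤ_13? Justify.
x ∈ ℤ_13^× (unit); v_13(x) = 0

ℤ_13 = {x ∈ ℚ_13 : v_13(x) ≥ 0} and ℤ_13^× = {x ∈ ℤ_13 : v_13(x) = 0}. Here v_13(33) = v_13(num) − v_13(den) = 0; compare against these criteria.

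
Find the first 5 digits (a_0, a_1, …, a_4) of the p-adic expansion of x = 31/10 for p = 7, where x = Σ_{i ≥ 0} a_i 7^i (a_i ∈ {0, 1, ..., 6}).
(a_0, …, a_4) = (1, 1, 2, 6, 4)

v_7(31/10) = 0 (numerator and denominator both coprime to 7), so x ∈ ℤ_7^×. Compute digits iteratively via a_i = x_i mod 7, x_{i+1} = (x_i − a_i)/7, with x_0 = x:
  x_0 = 31/10;  a_0 = 1;  x_1 = (x_0 − 1)/7 = 3/10
  x_1 = 3/10;  a_1 = 1;  x_2 = (x_1 − 1)/7 = -1/10
  x_2 = -1/10;  a_2 = 2;  x_3 = (x_2 − 2)/7 = -3/10
  x_3 = -3/10;  a_3 = 6;  x_4 = (x_3 − 6)/7 = -9/10
  x_4 = -9/10;  a_4 = 4;  x_5 = (x_4 − 4)/7 = -7/10
Digits: (1, 1, 2, 6, 4).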